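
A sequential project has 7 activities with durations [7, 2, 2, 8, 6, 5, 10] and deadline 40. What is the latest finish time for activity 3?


LF(activity 3) = deadline - sum of successor durations
Successors: activities 4 through 7 with durations [8, 6, 5, 10]
Sum of successor durations = 29
LF = 40 - 29 = 11

11


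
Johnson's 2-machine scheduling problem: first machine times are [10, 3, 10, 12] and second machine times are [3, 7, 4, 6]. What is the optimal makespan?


Apply Johnson's rule:
  Group 1 (a <= b): [(2, 3, 7)]
  Group 2 (a > b): [(4, 12, 6), (3, 10, 4), (1, 10, 3)]
Optimal job order: [2, 4, 3, 1]
Schedule:
  Job 2: M1 done at 3, M2 done at 10
  Job 4: M1 done at 15, M2 done at 21
  Job 3: M1 done at 25, M2 done at 29
  Job 1: M1 done at 35, M2 done at 38
Makespan = 38

38


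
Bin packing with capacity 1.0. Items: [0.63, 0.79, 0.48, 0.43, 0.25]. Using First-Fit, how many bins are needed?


Place items sequentially using First-Fit:
  Item 0.63 -> new Bin 1
  Item 0.79 -> new Bin 2
  Item 0.48 -> new Bin 3
  Item 0.43 -> Bin 3 (now 0.91)
  Item 0.25 -> Bin 1 (now 0.88)
Total bins used = 3

3


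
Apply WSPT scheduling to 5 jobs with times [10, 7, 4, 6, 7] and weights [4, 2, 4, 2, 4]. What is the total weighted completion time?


Compute p/w ratios and sort ascending (WSPT): [(4, 4), (7, 4), (10, 4), (6, 2), (7, 2)]
Compute weighted completion times:
  Job (p=4,w=4): C=4, w*C=4*4=16
  Job (p=7,w=4): C=11, w*C=4*11=44
  Job (p=10,w=4): C=21, w*C=4*21=84
  Job (p=6,w=2): C=27, w*C=2*27=54
  Job (p=7,w=2): C=34, w*C=2*34=68
Total weighted completion time = 266

266


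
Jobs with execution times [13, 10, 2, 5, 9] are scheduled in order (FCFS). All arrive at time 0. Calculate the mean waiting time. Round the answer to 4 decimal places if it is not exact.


FCFS order (as given): [13, 10, 2, 5, 9]
Waiting times:
  Job 1: wait = 0
  Job 2: wait = 13
  Job 3: wait = 23
  Job 4: wait = 25
  Job 5: wait = 30
Sum of waiting times = 91
Average waiting time = 91/5 = 18.2

18.2


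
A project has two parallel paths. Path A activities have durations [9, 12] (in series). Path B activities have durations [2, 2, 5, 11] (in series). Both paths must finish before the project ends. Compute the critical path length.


Path A total = 9 + 12 = 21
Path B total = 2 + 2 + 5 + 11 = 20
Critical path = longest path = max(21, 20) = 21

21


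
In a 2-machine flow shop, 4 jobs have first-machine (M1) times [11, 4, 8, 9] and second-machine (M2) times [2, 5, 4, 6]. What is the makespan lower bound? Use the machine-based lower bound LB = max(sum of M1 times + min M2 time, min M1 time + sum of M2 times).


LB1 = sum(M1 times) + min(M2 times) = 32 + 2 = 34
LB2 = min(M1 times) + sum(M2 times) = 4 + 17 = 21
Lower bound = max(LB1, LB2) = max(34, 21) = 34

34


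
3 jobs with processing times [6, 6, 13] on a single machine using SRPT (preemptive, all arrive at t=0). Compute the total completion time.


Since all jobs arrive at t=0, SRPT equals SPT ordering.
SPT order: [6, 6, 13]
Completion times:
  Job 1: p=6, C=6
  Job 2: p=6, C=12
  Job 3: p=13, C=25
Total completion time = 6 + 12 + 25 = 43

43


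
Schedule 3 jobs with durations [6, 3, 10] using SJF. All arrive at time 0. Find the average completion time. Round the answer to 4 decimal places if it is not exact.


SJF order (ascending): [3, 6, 10]
Completion times:
  Job 1: burst=3, C=3
  Job 2: burst=6, C=9
  Job 3: burst=10, C=19
Average completion = 31/3 = 10.3333

10.3333


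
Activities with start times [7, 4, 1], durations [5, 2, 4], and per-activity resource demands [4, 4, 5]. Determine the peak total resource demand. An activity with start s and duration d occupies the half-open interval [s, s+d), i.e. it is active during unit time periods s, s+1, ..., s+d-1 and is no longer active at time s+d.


Each activity i is active on [start_i, start_i + duration_i).
Compute total resource usage per time slot:
  t=0: active resources = [], total = 0
  t=1: active resources = [5], total = 5
  t=2: active resources = [5], total = 5
  t=3: active resources = [5], total = 5
  t=4: active resources = [4, 5], total = 9
  t=5: active resources = [4], total = 4
  t=6: active resources = [], total = 0
  t=7: active resources = [4], total = 4
  t=8: active resources = [4], total = 4
  t=9: active resources = [4], total = 4
  t=10: active resources = [4], total = 4
  t=11: active resources = [4], total = 4
Peak resource demand = 9

9


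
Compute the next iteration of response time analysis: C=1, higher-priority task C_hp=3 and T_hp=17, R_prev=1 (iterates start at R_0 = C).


R_next = C + ceil(R_prev / T_hp) * C_hp
ceil(1 / 17) = ceil(0.0588) = 1
Interference = 1 * 3 = 3
R_next = 1 + 3 = 4

4


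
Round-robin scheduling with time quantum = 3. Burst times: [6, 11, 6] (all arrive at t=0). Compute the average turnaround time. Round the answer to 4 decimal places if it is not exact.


Time quantum = 3
Execution trace:
  J1 runs 3 units, time = 3
  J2 runs 3 units, time = 6
  J3 runs 3 units, time = 9
  J1 runs 3 units, time = 12
  J2 runs 3 units, time = 15
  J3 runs 3 units, time = 18
  J2 runs 3 units, time = 21
  J2 runs 2 units, time = 23
Finish times: [12, 23, 18]
Average turnaround = 53/3 = 17.6667

17.6667


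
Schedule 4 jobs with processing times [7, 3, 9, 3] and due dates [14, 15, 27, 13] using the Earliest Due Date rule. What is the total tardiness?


Sort by due date (EDD order): [(3, 13), (7, 14), (3, 15), (9, 27)]
Compute completion times and tardiness:
  Job 1: p=3, d=13, C=3, tardiness=max(0,3-13)=0
  Job 2: p=7, d=14, C=10, tardiness=max(0,10-14)=0
  Job 3: p=3, d=15, C=13, tardiness=max(0,13-15)=0
  Job 4: p=9, d=27, C=22, tardiness=max(0,22-27)=0
Total tardiness = 0

0


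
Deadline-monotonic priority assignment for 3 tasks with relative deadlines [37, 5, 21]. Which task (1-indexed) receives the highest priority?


Sort tasks by relative deadline (ascending):
  Task 2: deadline = 5
  Task 3: deadline = 21
  Task 1: deadline = 37
Priority order (highest first): [2, 3, 1]
Highest priority task = 2

2


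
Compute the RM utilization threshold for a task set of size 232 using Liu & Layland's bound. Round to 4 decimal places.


Compute 2^(1/232) = 1.0029921710
Subtract 1: 1.0029921710 - 1 = 0.0029921710
Multiply by n: 232 * 0.0029921710 = 0.6941836720
Round to 4 dp: 0.6942

0.6942


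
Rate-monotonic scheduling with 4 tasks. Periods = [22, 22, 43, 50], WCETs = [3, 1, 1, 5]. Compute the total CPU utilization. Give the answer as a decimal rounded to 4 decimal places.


Compute individual utilizations (exact fractions):
  Task 1: C/T = 3/22 (approx. 0.1364)
  Task 2: C/T = 1/22 (approx. 0.0455)
  Task 3: C/T = 1/43 (approx. 0.0233)
  Task 4: C/T = 5/50 = 1/10 (approx. 0.1)
Total utilization U = 3/22 + 1/22 + 1/43 + 1/10 = 1443/4730
Rounded to 4 decimal places: U = 0.3051
RM (Liu & Layland) bound for 4 tasks = 0.756828; compare with U = 1443/4730 (approx. 0.305074)
U <= bound, so schedulable by RM sufficient condition.

0.3051


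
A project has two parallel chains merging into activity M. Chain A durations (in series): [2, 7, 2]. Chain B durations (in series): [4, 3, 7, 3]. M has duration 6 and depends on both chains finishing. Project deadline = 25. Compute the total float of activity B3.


Forward pass: ES(B3) = sum of predecessors on chain B = 7
EF = ES + duration = 7 + 7 = 14
Backward pass: LF(M) = deadline = 25; LS(M) = 25 - 6 = 19
LF(B3) = LS(M) - sum(successors on chain B) = 19 - 3 = 16
LS = LF - duration = 16 - 7 = 9
Total float = LS - ES = 9 - 7 = 2

2


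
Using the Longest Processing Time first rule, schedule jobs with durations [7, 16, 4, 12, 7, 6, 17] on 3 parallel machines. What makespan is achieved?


Sort jobs in decreasing order (LPT): [17, 16, 12, 7, 7, 6, 4]
Assign each job to the least loaded machine:
  Machine 1: jobs [17, 6], load = 23
  Machine 2: jobs [16, 7], load = 23
  Machine 3: jobs [12, 7, 4], load = 23
Makespan = max load = 23

23


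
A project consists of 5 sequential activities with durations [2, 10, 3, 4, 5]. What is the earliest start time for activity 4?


Activity 4 starts after activities 1 through 3 complete.
Predecessor durations: [2, 10, 3]
ES = 2 + 10 + 3 = 15

15


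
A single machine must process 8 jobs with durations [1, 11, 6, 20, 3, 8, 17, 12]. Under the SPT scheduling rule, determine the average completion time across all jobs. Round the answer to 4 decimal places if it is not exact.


Sort jobs by processing time (SPT order): [1, 3, 6, 8, 11, 12, 17, 20]
Compute completion times sequentially:
  Job 1: processing = 1, completes at 1
  Job 2: processing = 3, completes at 4
  Job 3: processing = 6, completes at 10
  Job 4: processing = 8, completes at 18
  Job 5: processing = 11, completes at 29
  Job 6: processing = 12, completes at 41
  Job 7: processing = 17, completes at 58
  Job 8: processing = 20, completes at 78
Sum of completion times = 239
Average completion time = 239/8 = 29.875

29.875


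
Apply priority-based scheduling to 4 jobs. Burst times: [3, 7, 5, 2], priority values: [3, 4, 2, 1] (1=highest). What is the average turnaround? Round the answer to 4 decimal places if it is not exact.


Sort by priority (ascending = highest first):
Order: [(1, 2), (2, 5), (3, 3), (4, 7)]
Completion times:
  Priority 1, burst=2, C=2
  Priority 2, burst=5, C=7
  Priority 3, burst=3, C=10
  Priority 4, burst=7, C=17
Average turnaround = 36/4 = 9.0

9.0


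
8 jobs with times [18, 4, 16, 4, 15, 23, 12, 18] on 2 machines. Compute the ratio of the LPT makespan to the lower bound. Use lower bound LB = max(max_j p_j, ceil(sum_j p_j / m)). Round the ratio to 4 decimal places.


LPT order: [23, 18, 18, 16, 15, 12, 4, 4]
Machine loads after assignment: [55, 55]
LPT makespan = 55
Lower bound = max(max_job, ceil(total/2)) = max(23, 55) = 55
Ratio = 55 / 55 = 1.0

1.0


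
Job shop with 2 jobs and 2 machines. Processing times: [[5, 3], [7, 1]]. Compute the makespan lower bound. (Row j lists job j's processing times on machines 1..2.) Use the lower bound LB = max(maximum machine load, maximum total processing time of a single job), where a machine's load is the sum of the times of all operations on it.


Machine loads:
  Machine 1: 5 + 7 = 12
  Machine 2: 3 + 1 = 4
Max machine load = 12
Job totals:
  Job 1: 8
  Job 2: 8
Max job total = 8
Lower bound = max(12, 8) = 12

12


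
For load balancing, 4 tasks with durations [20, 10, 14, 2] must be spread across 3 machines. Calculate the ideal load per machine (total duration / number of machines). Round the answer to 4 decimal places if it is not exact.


Total processing time = 20 + 10 + 14 + 2 = 46
Number of machines = 3
Ideal balanced load = 46 / 3 = 15.3333

15.3333


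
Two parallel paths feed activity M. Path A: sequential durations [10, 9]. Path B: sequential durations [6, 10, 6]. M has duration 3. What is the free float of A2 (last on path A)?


ES(A2) = sum of predecessors on chain A = 10
EF(A2) = ES + duration = 10 + 9 = 19
Successor of A2 is M. ES(M) = max(sum(A), sum(B)) = max(19, 22) = 22
Free float = ES(successor) - EF(current) = 22 - 19 = 3

3


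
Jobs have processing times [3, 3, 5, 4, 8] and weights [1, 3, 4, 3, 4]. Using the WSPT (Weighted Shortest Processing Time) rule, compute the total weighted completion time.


Compute p/w ratios and sort ascending (WSPT): [(3, 3), (5, 4), (4, 3), (8, 4), (3, 1)]
Compute weighted completion times:
  Job (p=3,w=3): C=3, w*C=3*3=9
  Job (p=5,w=4): C=8, w*C=4*8=32
  Job (p=4,w=3): C=12, w*C=3*12=36
  Job (p=8,w=4): C=20, w*C=4*20=80
  Job (p=3,w=1): C=23, w*C=1*23=23
Total weighted completion time = 180

180


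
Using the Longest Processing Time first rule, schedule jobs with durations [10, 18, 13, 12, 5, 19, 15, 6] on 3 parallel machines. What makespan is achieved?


Sort jobs in decreasing order (LPT): [19, 18, 15, 13, 12, 10, 6, 5]
Assign each job to the least loaded machine:
  Machine 1: jobs [19, 10, 5], load = 34
  Machine 2: jobs [18, 12], load = 30
  Machine 3: jobs [15, 13, 6], load = 34
Makespan = max load = 34

34


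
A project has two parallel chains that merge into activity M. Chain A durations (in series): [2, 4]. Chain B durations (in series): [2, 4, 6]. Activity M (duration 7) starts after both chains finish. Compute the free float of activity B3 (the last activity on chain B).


ES(B3) = sum of predecessors on chain B = 6
EF(B3) = ES + duration = 6 + 6 = 12
Successor of B3 is M. ES(M) = max(sum(A), sum(B)) = max(6, 12) = 12
Free float = ES(successor) - EF(current) = 12 - 12 = 0

0


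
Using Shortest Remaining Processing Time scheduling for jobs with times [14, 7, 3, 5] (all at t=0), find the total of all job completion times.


Since all jobs arrive at t=0, SRPT equals SPT ordering.
SPT order: [3, 5, 7, 14]
Completion times:
  Job 1: p=3, C=3
  Job 2: p=5, C=8
  Job 3: p=7, C=15
  Job 4: p=14, C=29
Total completion time = 3 + 8 + 15 + 29 = 55

55


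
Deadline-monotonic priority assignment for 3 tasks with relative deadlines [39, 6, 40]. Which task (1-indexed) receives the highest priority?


Sort tasks by relative deadline (ascending):
  Task 2: deadline = 6
  Task 1: deadline = 39
  Task 3: deadline = 40
Priority order (highest first): [2, 1, 3]
Highest priority task = 2

2


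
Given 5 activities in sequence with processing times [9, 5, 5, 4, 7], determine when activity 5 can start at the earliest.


Activity 5 starts after activities 1 through 4 complete.
Predecessor durations: [9, 5, 5, 4]
ES = 9 + 5 + 5 + 4 = 23

23


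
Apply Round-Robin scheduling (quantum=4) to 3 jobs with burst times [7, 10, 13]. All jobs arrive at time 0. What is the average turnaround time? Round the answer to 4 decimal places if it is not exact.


Time quantum = 4
Execution trace:
  J1 runs 4 units, time = 4
  J2 runs 4 units, time = 8
  J3 runs 4 units, time = 12
  J1 runs 3 units, time = 15
  J2 runs 4 units, time = 19
  J3 runs 4 units, time = 23
  J2 runs 2 units, time = 25
  J3 runs 4 units, time = 29
  J3 runs 1 units, time = 30
Finish times: [15, 25, 30]
Average turnaround = 70/3 = 23.3333

23.3333


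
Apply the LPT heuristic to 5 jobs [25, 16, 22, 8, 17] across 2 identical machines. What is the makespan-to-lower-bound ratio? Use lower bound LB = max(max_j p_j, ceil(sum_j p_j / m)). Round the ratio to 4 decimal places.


LPT order: [25, 22, 17, 16, 8]
Machine loads after assignment: [41, 47]
LPT makespan = 47
Lower bound = max(max_job, ceil(total/2)) = max(25, 44) = 44
Ratio = 47 / 44 = 1.0682

1.0682


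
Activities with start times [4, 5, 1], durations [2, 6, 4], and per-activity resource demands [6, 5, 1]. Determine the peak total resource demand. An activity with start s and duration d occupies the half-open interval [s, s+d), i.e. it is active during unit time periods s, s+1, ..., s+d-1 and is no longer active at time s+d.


Each activity i is active on [start_i, start_i + duration_i).
Compute total resource usage per time slot:
  t=0: active resources = [], total = 0
  t=1: active resources = [1], total = 1
  t=2: active resources = [1], total = 1
  t=3: active resources = [1], total = 1
  t=4: active resources = [6, 1], total = 7
  t=5: active resources = [6, 5], total = 11
  t=6: active resources = [5], total = 5
  t=7: active resources = [5], total = 5
  t=8: active resources = [5], total = 5
  t=9: active resources = [5], total = 5
  t=10: active resources = [5], total = 5
Peak resource demand = 11

11


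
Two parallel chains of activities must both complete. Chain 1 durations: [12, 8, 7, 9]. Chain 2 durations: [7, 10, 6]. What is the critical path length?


Path A total = 12 + 8 + 7 + 9 = 36
Path B total = 7 + 10 + 6 = 23
Critical path = longest path = max(36, 23) = 36

36


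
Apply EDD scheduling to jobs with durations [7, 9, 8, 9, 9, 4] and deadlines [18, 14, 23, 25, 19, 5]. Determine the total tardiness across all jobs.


Sort by due date (EDD order): [(4, 5), (9, 14), (7, 18), (9, 19), (8, 23), (9, 25)]
Compute completion times and tardiness:
  Job 1: p=4, d=5, C=4, tardiness=max(0,4-5)=0
  Job 2: p=9, d=14, C=13, tardiness=max(0,13-14)=0
  Job 3: p=7, d=18, C=20, tardiness=max(0,20-18)=2
  Job 4: p=9, d=19, C=29, tardiness=max(0,29-19)=10
  Job 5: p=8, d=23, C=37, tardiness=max(0,37-23)=14
  Job 6: p=9, d=25, C=46, tardiness=max(0,46-25)=21
Total tardiness = 47

47


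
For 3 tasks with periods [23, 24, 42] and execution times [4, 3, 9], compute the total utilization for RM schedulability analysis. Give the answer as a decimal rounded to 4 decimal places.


Compute individual utilizations (exact fractions):
  Task 1: C/T = 4/23 (approx. 0.1739)
  Task 2: C/T = 3/24 = 1/8 (approx. 0.125)
  Task 3: C/T = 9/42 = 3/14 (approx. 0.2143)
Total utilization U = 4/23 + 1/8 + 3/14 = 661/1288
Rounded to 4 decimal places: U = 0.5132
RM (Liu & Layland) bound for 3 tasks = 0.779763; compare with U = 661/1288 (approx. 0.513199)
U <= bound, so schedulable by RM sufficient condition.

0.5132


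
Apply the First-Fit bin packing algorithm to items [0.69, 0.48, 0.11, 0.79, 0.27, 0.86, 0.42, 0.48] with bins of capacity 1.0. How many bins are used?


Place items sequentially using First-Fit:
  Item 0.69 -> new Bin 1
  Item 0.48 -> new Bin 2
  Item 0.11 -> Bin 1 (now 0.8)
  Item 0.79 -> new Bin 3
  Item 0.27 -> Bin 2 (now 0.75)
  Item 0.86 -> new Bin 4
  Item 0.42 -> new Bin 5
  Item 0.48 -> Bin 5 (now 0.9)
Total bins used = 5

5


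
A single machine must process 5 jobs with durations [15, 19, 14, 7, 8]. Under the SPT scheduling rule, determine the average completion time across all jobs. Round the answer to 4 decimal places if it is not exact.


Sort jobs by processing time (SPT order): [7, 8, 14, 15, 19]
Compute completion times sequentially:
  Job 1: processing = 7, completes at 7
  Job 2: processing = 8, completes at 15
  Job 3: processing = 14, completes at 29
  Job 4: processing = 15, completes at 44
  Job 5: processing = 19, completes at 63
Sum of completion times = 158
Average completion time = 158/5 = 31.6

31.6


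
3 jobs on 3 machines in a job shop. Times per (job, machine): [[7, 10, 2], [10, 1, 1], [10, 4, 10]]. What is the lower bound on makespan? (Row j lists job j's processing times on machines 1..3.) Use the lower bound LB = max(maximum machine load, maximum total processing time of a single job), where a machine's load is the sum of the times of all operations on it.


Machine loads:
  Machine 1: 7 + 10 + 10 = 27
  Machine 2: 10 + 1 + 4 = 15
  Machine 3: 2 + 1 + 10 = 13
Max machine load = 27
Job totals:
  Job 1: 19
  Job 2: 12
  Job 3: 24
Max job total = 24
Lower bound = max(27, 24) = 27

27


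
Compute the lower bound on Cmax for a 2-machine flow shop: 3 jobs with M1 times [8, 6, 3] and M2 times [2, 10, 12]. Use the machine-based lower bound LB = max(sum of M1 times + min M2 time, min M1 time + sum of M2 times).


LB1 = sum(M1 times) + min(M2 times) = 17 + 2 = 19
LB2 = min(M1 times) + sum(M2 times) = 3 + 24 = 27
Lower bound = max(LB1, LB2) = max(19, 27) = 27

27


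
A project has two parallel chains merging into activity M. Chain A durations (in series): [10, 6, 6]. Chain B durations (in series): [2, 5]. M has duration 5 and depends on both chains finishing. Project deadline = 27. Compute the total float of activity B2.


Forward pass: ES(B2) = sum of predecessors on chain B = 2
EF = ES + duration = 2 + 5 = 7
Backward pass: LF(M) = deadline = 27; LS(M) = 27 - 5 = 22
LF(B2) = LS(M) - sum(successors on chain B) = 22 - 0 = 22
LS = LF - duration = 22 - 5 = 17
Total float = LS - ES = 17 - 2 = 15

15


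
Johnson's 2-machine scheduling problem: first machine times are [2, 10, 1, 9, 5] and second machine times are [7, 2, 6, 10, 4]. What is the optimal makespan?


Apply Johnson's rule:
  Group 1 (a <= b): [(3, 1, 6), (1, 2, 7), (4, 9, 10)]
  Group 2 (a > b): [(5, 5, 4), (2, 10, 2)]
Optimal job order: [3, 1, 4, 5, 2]
Schedule:
  Job 3: M1 done at 1, M2 done at 7
  Job 1: M1 done at 3, M2 done at 14
  Job 4: M1 done at 12, M2 done at 24
  Job 5: M1 done at 17, M2 done at 28
  Job 2: M1 done at 27, M2 done at 30
Makespan = 30

30


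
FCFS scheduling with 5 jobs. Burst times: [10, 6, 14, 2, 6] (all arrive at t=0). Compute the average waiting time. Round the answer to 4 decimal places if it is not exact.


FCFS order (as given): [10, 6, 14, 2, 6]
Waiting times:
  Job 1: wait = 0
  Job 2: wait = 10
  Job 3: wait = 16
  Job 4: wait = 30
  Job 5: wait = 32
Sum of waiting times = 88
Average waiting time = 88/5 = 17.6

17.6


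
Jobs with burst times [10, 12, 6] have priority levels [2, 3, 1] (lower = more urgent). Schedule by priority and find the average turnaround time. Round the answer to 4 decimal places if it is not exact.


Sort by priority (ascending = highest first):
Order: [(1, 6), (2, 10), (3, 12)]
Completion times:
  Priority 1, burst=6, C=6
  Priority 2, burst=10, C=16
  Priority 3, burst=12, C=28
Average turnaround = 50/3 = 16.6667

16.6667


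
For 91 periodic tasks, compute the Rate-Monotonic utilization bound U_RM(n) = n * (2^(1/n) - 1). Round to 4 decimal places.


Compute 2^(1/91) = 1.0076460851
Subtract 1: 1.0076460851 - 1 = 0.0076460851
Multiply by n: 91 * 0.0076460851 = 0.6957937441
Round to 4 dp: 0.6958

0.6958


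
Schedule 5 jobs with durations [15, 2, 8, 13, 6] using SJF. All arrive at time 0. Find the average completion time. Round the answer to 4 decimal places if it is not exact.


SJF order (ascending): [2, 6, 8, 13, 15]
Completion times:
  Job 1: burst=2, C=2
  Job 2: burst=6, C=8
  Job 3: burst=8, C=16
  Job 4: burst=13, C=29
  Job 5: burst=15, C=44
Average completion = 99/5 = 19.8

19.8


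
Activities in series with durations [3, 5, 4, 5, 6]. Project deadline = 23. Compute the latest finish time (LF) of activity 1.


LF(activity 1) = deadline - sum of successor durations
Successors: activities 2 through 5 with durations [5, 4, 5, 6]
Sum of successor durations = 20
LF = 23 - 20 = 3

3


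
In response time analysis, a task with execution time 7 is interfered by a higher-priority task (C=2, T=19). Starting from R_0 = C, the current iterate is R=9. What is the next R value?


R_next = C + ceil(R_prev / T_hp) * C_hp
ceil(9 / 19) = ceil(0.4737) = 1
Interference = 1 * 2 = 2
R_next = 7 + 2 = 9
R_next = R_prev, so the iteration has converged (response time = 9).

9


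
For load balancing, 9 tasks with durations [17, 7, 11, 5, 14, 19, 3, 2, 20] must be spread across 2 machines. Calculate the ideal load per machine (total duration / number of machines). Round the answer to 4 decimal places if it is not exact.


Total processing time = 17 + 7 + 11 + 5 + 14 + 19 + 3 + 2 + 20 = 98
Number of machines = 2
Ideal balanced load = 98 / 2 = 49.0

49.0


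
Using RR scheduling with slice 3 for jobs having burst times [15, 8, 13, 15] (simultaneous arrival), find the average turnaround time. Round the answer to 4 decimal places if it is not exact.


Time quantum = 3
Execution trace:
  J1 runs 3 units, time = 3
  J2 runs 3 units, time = 6
  J3 runs 3 units, time = 9
  J4 runs 3 units, time = 12
  J1 runs 3 units, time = 15
  J2 runs 3 units, time = 18
  J3 runs 3 units, time = 21
  J4 runs 3 units, time = 24
  J1 runs 3 units, time = 27
  J2 runs 2 units, time = 29
  J3 runs 3 units, time = 32
  J4 runs 3 units, time = 35
  J1 runs 3 units, time = 38
  J3 runs 3 units, time = 41
  J4 runs 3 units, time = 44
  J1 runs 3 units, time = 47
  J3 runs 1 units, time = 48
  J4 runs 3 units, time = 51
Finish times: [47, 29, 48, 51]
Average turnaround = 175/4 = 43.75

43.75


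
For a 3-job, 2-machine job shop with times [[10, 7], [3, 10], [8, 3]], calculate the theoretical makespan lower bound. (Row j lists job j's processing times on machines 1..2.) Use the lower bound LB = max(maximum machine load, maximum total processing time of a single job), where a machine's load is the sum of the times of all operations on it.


Machine loads:
  Machine 1: 10 + 3 + 8 = 21
  Machine 2: 7 + 10 + 3 = 20
Max machine load = 21
Job totals:
  Job 1: 17
  Job 2: 13
  Job 3: 11
Max job total = 17
Lower bound = max(21, 17) = 21

21


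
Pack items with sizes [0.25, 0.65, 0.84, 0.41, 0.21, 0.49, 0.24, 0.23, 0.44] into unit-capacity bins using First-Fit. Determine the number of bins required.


Place items sequentially using First-Fit:
  Item 0.25 -> new Bin 1
  Item 0.65 -> Bin 1 (now 0.9)
  Item 0.84 -> new Bin 2
  Item 0.41 -> new Bin 3
  Item 0.21 -> Bin 3 (now 0.62)
  Item 0.49 -> new Bin 4
  Item 0.24 -> Bin 3 (now 0.86)
  Item 0.23 -> Bin 4 (now 0.72)
  Item 0.44 -> new Bin 5
Total bins used = 5

5


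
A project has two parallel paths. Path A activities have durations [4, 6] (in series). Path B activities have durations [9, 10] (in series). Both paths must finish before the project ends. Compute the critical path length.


Path A total = 4 + 6 = 10
Path B total = 9 + 10 = 19
Critical path = longest path = max(10, 19) = 19

19


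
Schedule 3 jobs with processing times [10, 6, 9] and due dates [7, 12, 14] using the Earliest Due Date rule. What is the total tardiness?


Sort by due date (EDD order): [(10, 7), (6, 12), (9, 14)]
Compute completion times and tardiness:
  Job 1: p=10, d=7, C=10, tardiness=max(0,10-7)=3
  Job 2: p=6, d=12, C=16, tardiness=max(0,16-12)=4
  Job 3: p=9, d=14, C=25, tardiness=max(0,25-14)=11
Total tardiness = 18

18


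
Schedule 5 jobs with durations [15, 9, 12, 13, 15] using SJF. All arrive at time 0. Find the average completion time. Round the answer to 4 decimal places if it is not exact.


SJF order (ascending): [9, 12, 13, 15, 15]
Completion times:
  Job 1: burst=9, C=9
  Job 2: burst=12, C=21
  Job 3: burst=13, C=34
  Job 4: burst=15, C=49
  Job 5: burst=15, C=64
Average completion = 177/5 = 35.4

35.4


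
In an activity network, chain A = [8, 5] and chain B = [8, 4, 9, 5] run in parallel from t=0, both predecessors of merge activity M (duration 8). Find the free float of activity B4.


ES(B4) = sum of predecessors on chain B = 21
EF(B4) = ES + duration = 21 + 5 = 26
Successor of B4 is M. ES(M) = max(sum(A), sum(B)) = max(13, 26) = 26
Free float = ES(successor) - EF(current) = 26 - 26 = 0

0


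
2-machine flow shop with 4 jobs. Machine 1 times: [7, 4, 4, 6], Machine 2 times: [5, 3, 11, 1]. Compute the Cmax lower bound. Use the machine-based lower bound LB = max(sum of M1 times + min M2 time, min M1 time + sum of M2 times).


LB1 = sum(M1 times) + min(M2 times) = 21 + 1 = 22
LB2 = min(M1 times) + sum(M2 times) = 4 + 20 = 24
Lower bound = max(LB1, LB2) = max(22, 24) = 24

24


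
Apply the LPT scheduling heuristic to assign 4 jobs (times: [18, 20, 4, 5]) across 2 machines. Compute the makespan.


Sort jobs in decreasing order (LPT): [20, 18, 5, 4]
Assign each job to the least loaded machine:
  Machine 1: jobs [20, 4], load = 24
  Machine 2: jobs [18, 5], load = 23
Makespan = max load = 24

24


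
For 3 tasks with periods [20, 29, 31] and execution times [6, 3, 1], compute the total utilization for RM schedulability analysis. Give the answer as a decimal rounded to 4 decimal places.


Compute individual utilizations (exact fractions):
  Task 1: C/T = 6/20 = 3/10 (approx. 0.3)
  Task 2: C/T = 3/29 (approx. 0.1034)
  Task 3: C/T = 1/31 (approx. 0.0323)
Total utilization U = 3/10 + 3/29 + 1/31 = 3917/8990
Rounded to 4 decimal places: U = 0.4357
RM (Liu & Layland) bound for 3 tasks = 0.779763; compare with U = 3917/8990 (approx. 0.435706)
U <= bound, so schedulable by RM sufficient condition.

0.4357


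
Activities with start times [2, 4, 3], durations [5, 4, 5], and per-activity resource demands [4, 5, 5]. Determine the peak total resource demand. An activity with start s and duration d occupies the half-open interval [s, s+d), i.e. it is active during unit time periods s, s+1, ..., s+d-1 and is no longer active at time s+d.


Each activity i is active on [start_i, start_i + duration_i).
Compute total resource usage per time slot:
  t=0: active resources = [], total = 0
  t=1: active resources = [], total = 0
  t=2: active resources = [4], total = 4
  t=3: active resources = [4, 5], total = 9
  t=4: active resources = [4, 5, 5], total = 14
  t=5: active resources = [4, 5, 5], total = 14
  t=6: active resources = [4, 5, 5], total = 14
  t=7: active resources = [5, 5], total = 10
Peak resource demand = 14

14


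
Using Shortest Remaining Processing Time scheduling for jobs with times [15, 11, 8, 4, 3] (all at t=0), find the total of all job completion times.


Since all jobs arrive at t=0, SRPT equals SPT ordering.
SPT order: [3, 4, 8, 11, 15]
Completion times:
  Job 1: p=3, C=3
  Job 2: p=4, C=7
  Job 3: p=8, C=15
  Job 4: p=11, C=26
  Job 5: p=15, C=41
Total completion time = 3 + 7 + 15 + 26 + 41 = 92

92


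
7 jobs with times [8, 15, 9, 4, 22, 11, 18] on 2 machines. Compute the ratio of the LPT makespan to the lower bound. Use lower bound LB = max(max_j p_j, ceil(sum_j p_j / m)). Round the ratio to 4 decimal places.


LPT order: [22, 18, 15, 11, 9, 8, 4]
Machine loads after assignment: [42, 45]
LPT makespan = 45
Lower bound = max(max_job, ceil(total/2)) = max(22, 44) = 44
Ratio = 45 / 44 = 1.0227

1.0227


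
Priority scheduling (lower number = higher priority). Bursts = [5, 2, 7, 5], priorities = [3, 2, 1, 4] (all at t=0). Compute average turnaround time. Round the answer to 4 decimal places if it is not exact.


Sort by priority (ascending = highest first):
Order: [(1, 7), (2, 2), (3, 5), (4, 5)]
Completion times:
  Priority 1, burst=7, C=7
  Priority 2, burst=2, C=9
  Priority 3, burst=5, C=14
  Priority 4, burst=5, C=19
Average turnaround = 49/4 = 12.25

12.25


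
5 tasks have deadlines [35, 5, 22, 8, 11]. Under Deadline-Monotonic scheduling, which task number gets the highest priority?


Sort tasks by relative deadline (ascending):
  Task 2: deadline = 5
  Task 4: deadline = 8
  Task 5: deadline = 11
  Task 3: deadline = 22
  Task 1: deadline = 35
Priority order (highest first): [2, 4, 5, 3, 1]
Highest priority task = 2

2


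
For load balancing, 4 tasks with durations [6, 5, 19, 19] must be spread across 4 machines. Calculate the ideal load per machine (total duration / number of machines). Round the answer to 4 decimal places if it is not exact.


Total processing time = 6 + 5 + 19 + 19 = 49
Number of machines = 4
Ideal balanced load = 49 / 4 = 12.25

12.25


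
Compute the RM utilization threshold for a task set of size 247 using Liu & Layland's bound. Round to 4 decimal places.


Compute 2^(1/247) = 1.0028102051
Subtract 1: 1.0028102051 - 1 = 0.0028102051
Multiply by n: 247 * 0.0028102051 = 0.6941206597
Round to 4 dp: 0.6941

0.6941


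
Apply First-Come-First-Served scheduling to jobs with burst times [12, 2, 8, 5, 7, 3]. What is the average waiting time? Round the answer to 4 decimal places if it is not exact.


FCFS order (as given): [12, 2, 8, 5, 7, 3]
Waiting times:
  Job 1: wait = 0
  Job 2: wait = 12
  Job 3: wait = 14
  Job 4: wait = 22
  Job 5: wait = 27
  Job 6: wait = 34
Sum of waiting times = 109
Average waiting time = 109/6 = 18.1667

18.1667


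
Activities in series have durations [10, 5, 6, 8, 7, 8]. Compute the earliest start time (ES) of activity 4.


Activity 4 starts after activities 1 through 3 complete.
Predecessor durations: [10, 5, 6]
ES = 10 + 5 + 6 = 21

21


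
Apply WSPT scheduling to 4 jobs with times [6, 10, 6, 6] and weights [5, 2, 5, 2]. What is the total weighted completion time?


Compute p/w ratios and sort ascending (WSPT): [(6, 5), (6, 5), (6, 2), (10, 2)]
Compute weighted completion times:
  Job (p=6,w=5): C=6, w*C=5*6=30
  Job (p=6,w=5): C=12, w*C=5*12=60
  Job (p=6,w=2): C=18, w*C=2*18=36
  Job (p=10,w=2): C=28, w*C=2*28=56
Total weighted completion time = 182

182


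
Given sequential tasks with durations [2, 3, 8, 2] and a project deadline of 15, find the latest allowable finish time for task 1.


LF(activity 1) = deadline - sum of successor durations
Successors: activities 2 through 4 with durations [3, 8, 2]
Sum of successor durations = 13
LF = 15 - 13 = 2

2


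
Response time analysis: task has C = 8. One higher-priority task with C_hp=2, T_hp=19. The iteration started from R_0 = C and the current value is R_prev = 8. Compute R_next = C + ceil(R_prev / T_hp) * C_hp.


R_next = C + ceil(R_prev / T_hp) * C_hp
ceil(8 / 19) = ceil(0.4211) = 1
Interference = 1 * 2 = 2
R_next = 8 + 2 = 10

10


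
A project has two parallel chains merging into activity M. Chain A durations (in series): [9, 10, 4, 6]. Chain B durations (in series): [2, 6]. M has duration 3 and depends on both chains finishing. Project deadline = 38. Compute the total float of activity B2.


Forward pass: ES(B2) = sum of predecessors on chain B = 2
EF = ES + duration = 2 + 6 = 8
Backward pass: LF(M) = deadline = 38; LS(M) = 38 - 3 = 35
LF(B2) = LS(M) - sum(successors on chain B) = 35 - 0 = 35
LS = LF - duration = 35 - 6 = 29
Total float = LS - ES = 29 - 2 = 27

27


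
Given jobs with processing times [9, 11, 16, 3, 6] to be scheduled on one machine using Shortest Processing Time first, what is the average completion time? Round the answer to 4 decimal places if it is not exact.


Sort jobs by processing time (SPT order): [3, 6, 9, 11, 16]
Compute completion times sequentially:
  Job 1: processing = 3, completes at 3
  Job 2: processing = 6, completes at 9
  Job 3: processing = 9, completes at 18
  Job 4: processing = 11, completes at 29
  Job 5: processing = 16, completes at 45
Sum of completion times = 104
Average completion time = 104/5 = 20.8

20.8


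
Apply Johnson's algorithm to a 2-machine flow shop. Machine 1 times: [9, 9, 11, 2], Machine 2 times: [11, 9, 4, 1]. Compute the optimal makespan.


Apply Johnson's rule:
  Group 1 (a <= b): [(1, 9, 11), (2, 9, 9)]
  Group 2 (a > b): [(3, 11, 4), (4, 2, 1)]
Optimal job order: [1, 2, 3, 4]
Schedule:
  Job 1: M1 done at 9, M2 done at 20
  Job 2: M1 done at 18, M2 done at 29
  Job 3: M1 done at 29, M2 done at 33
  Job 4: M1 done at 31, M2 done at 34
Makespan = 34

34


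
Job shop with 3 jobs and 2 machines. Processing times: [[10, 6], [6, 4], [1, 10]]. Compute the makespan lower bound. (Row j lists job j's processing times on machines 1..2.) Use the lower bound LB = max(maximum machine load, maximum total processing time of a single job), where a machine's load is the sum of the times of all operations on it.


Machine loads:
  Machine 1: 10 + 6 + 1 = 17
  Machine 2: 6 + 4 + 10 = 20
Max machine load = 20
Job totals:
  Job 1: 16
  Job 2: 10
  Job 3: 11
Max job total = 16
Lower bound = max(20, 16) = 20

20


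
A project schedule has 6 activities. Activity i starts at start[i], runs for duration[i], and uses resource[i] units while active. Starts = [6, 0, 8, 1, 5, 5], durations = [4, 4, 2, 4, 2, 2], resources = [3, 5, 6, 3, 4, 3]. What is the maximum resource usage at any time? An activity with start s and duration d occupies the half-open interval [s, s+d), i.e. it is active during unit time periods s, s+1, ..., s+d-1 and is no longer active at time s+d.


Each activity i is active on [start_i, start_i + duration_i).
Compute total resource usage per time slot:
  t=0: active resources = [5], total = 5
  t=1: active resources = [5, 3], total = 8
  t=2: active resources = [5, 3], total = 8
  t=3: active resources = [5, 3], total = 8
  t=4: active resources = [3], total = 3
  t=5: active resources = [4, 3], total = 7
  t=6: active resources = [3, 4, 3], total = 10
  t=7: active resources = [3], total = 3
  t=8: active resources = [3, 6], total = 9
  t=9: active resources = [3, 6], total = 9
Peak resource demand = 10

10


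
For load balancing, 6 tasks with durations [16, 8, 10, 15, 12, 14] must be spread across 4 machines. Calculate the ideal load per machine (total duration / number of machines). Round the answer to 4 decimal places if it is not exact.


Total processing time = 16 + 8 + 10 + 15 + 12 + 14 = 75
Number of machines = 4
Ideal balanced load = 75 / 4 = 18.75

18.75


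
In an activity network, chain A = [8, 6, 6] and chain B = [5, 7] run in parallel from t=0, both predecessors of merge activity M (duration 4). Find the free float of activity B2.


ES(B2) = sum of predecessors on chain B = 5
EF(B2) = ES + duration = 5 + 7 = 12
Successor of B2 is M. ES(M) = max(sum(A), sum(B)) = max(20, 12) = 20
Free float = ES(successor) - EF(current) = 20 - 12 = 8

8


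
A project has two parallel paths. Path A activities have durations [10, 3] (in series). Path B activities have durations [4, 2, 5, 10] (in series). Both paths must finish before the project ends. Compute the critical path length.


Path A total = 10 + 3 = 13
Path B total = 4 + 2 + 5 + 10 = 21
Critical path = longest path = max(13, 21) = 21

21


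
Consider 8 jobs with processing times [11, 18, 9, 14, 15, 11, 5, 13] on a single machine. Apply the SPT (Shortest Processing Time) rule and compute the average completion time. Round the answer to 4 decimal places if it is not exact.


Sort jobs by processing time (SPT order): [5, 9, 11, 11, 13, 14, 15, 18]
Compute completion times sequentially:
  Job 1: processing = 5, completes at 5
  Job 2: processing = 9, completes at 14
  Job 3: processing = 11, completes at 25
  Job 4: processing = 11, completes at 36
  Job 5: processing = 13, completes at 49
  Job 6: processing = 14, completes at 63
  Job 7: processing = 15, completes at 78
  Job 8: processing = 18, completes at 96
Sum of completion times = 366
Average completion time = 366/8 = 45.75

45.75


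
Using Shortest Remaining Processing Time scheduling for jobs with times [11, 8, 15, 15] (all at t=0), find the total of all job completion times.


Since all jobs arrive at t=0, SRPT equals SPT ordering.
SPT order: [8, 11, 15, 15]
Completion times:
  Job 1: p=8, C=8
  Job 2: p=11, C=19
  Job 3: p=15, C=34
  Job 4: p=15, C=49
Total completion time = 8 + 19 + 34 + 49 = 110

110


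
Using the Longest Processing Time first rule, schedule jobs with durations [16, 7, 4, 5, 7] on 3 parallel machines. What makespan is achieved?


Sort jobs in decreasing order (LPT): [16, 7, 7, 5, 4]
Assign each job to the least loaded machine:
  Machine 1: jobs [16], load = 16
  Machine 2: jobs [7, 5], load = 12
  Machine 3: jobs [7, 4], load = 11
Makespan = max load = 16

16


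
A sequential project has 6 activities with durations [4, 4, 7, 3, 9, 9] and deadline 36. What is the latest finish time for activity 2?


LF(activity 2) = deadline - sum of successor durations
Successors: activities 3 through 6 with durations [7, 3, 9, 9]
Sum of successor durations = 28
LF = 36 - 28 = 8

8


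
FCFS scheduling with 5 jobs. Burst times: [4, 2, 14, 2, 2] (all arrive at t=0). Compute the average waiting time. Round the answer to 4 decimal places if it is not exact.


FCFS order (as given): [4, 2, 14, 2, 2]
Waiting times:
  Job 1: wait = 0
  Job 2: wait = 4
  Job 3: wait = 6
  Job 4: wait = 20
  Job 5: wait = 22
Sum of waiting times = 52
Average waiting time = 52/5 = 10.4

10.4


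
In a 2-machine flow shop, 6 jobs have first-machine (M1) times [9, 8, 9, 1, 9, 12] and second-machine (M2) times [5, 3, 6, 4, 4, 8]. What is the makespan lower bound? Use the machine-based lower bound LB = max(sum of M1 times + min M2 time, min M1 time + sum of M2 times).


LB1 = sum(M1 times) + min(M2 times) = 48 + 3 = 51
LB2 = min(M1 times) + sum(M2 times) = 1 + 30 = 31
Lower bound = max(LB1, LB2) = max(51, 31) = 51

51


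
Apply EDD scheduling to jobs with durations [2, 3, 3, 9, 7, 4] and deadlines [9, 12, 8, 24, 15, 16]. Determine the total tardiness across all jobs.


Sort by due date (EDD order): [(3, 8), (2, 9), (3, 12), (7, 15), (4, 16), (9, 24)]
Compute completion times and tardiness:
  Job 1: p=3, d=8, C=3, tardiness=max(0,3-8)=0
  Job 2: p=2, d=9, C=5, tardiness=max(0,5-9)=0
  Job 3: p=3, d=12, C=8, tardiness=max(0,8-12)=0
  Job 4: p=7, d=15, C=15, tardiness=max(0,15-15)=0
  Job 5: p=4, d=16, C=19, tardiness=max(0,19-16)=3
  Job 6: p=9, d=24, C=28, tardiness=max(0,28-24)=4
Total tardiness = 7

7


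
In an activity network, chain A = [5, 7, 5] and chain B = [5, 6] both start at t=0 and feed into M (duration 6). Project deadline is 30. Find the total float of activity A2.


Forward pass: ES(A2) = sum of predecessors on chain A = 5
EF = ES + duration = 5 + 7 = 12
Backward pass: LF(M) = deadline = 30; LS(M) = 30 - 6 = 24
LF(A2) = LS(M) - sum(successors on chain A) = 24 - 5 = 19
LS = LF - duration = 19 - 7 = 12
Total float = LS - ES = 12 - 5 = 7

7
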